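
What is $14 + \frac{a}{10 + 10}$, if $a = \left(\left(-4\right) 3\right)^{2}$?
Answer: $\frac{106}{5} \approx 21.2$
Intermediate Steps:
$a = 144$ ($a = \left(-12\right)^{2} = 144$)
$14 + \frac{a}{10 + 10} = 14 + \frac{1}{10 + 10} \cdot 144 = 14 + \frac{1}{20} \cdot 144 = 14 + \frac{36}{5} = \frac{106}{5}$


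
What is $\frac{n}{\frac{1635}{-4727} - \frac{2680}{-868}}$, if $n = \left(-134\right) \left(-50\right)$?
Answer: $\frac{1374517060}{562459} \approx 2443.8$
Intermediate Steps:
$n = 6700$
$\frac{n}{\frac{1635}{-4727} - \frac{2680}{-868}} = \frac{6700}{\frac{1635}{-4727} - \frac{2680}{-868}} = \frac{6700}{1635 \left(- \frac{1}{4727}\right) - - \frac{670}{217}} = \frac{6700}{- \frac{1635}{4727} + \frac{670}{217}} = \frac{6700}{\frac{2812295}{1025759}} = 6700 \cdot \frac{1025759}{2812295} = \frac{1374517060}{562459}$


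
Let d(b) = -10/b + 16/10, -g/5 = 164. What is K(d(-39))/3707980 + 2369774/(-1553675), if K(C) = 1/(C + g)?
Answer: -280374461456514877/183819550433631400 ≈ -1.5253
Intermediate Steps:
g = -820 (g = -5*164 = -820)
d(b) = 8/5 - 10/b (d(b) = -10/b + 16*(1/10) = -10/b + 8/5 = 8/5 - 10/b)
K(C) = 1/(-820 + C) (K(C) = 1/(C - 820) = 1/(-820 + C))
K(d(-39))/3707980 + 2369774/(-1553675) = 1/(-820 + (8/5 - 10/(-39))*3707980) + 2369774/(-1553675) = (1/3707980)/(-820 + (8/5 - 10*(-1/39))) + 2369774*(-1/1553675) = (1/3707980)/(-820 + (8/5 + 10/39)) - 2369774/1553675 = (1/3707980)/(-820 + 362/195) - 2369774/1553675 = (1/3707980)/(-159538/195) - 2369774/1553675 = -195/159538*1/3707980 - 2369774/1553675 = -39/118312742648 - 2369774/1553675 = -280374461456514877/183819550433631400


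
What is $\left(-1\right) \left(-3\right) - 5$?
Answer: $-2$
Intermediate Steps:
$\left(-1\right) \left(-3\right) - 5 = 3 - 5 = -2$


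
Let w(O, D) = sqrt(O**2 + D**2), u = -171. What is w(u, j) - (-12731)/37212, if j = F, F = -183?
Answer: 12731/37212 + 3*sqrt(6970) ≈ 250.80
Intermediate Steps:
j = -183
w(O, D) = sqrt(D**2 + O**2)
w(u, j) - (-12731)/37212 = sqrt((-183)**2 + (-171)**2) - (-12731)/37212 = sqrt(33489 + 29241) - (-12731)/37212 = sqrt(62730) - 1*(-12731/37212) = 3*sqrt(6970) + 12731/37212 = 12731/37212 + 3*sqrt(6970)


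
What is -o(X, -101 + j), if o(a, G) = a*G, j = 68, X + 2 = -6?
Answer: -264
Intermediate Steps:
X = -8 (X = -2 - 6 = -8)
o(a, G) = G*a
-o(X, -101 + j) = -(-101 + 68)*(-8) = -(-33)*(-8) = -1*264 = -264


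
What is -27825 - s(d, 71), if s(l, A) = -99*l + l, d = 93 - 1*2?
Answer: -18907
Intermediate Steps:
d = 91 (d = 93 - 2 = 91)
s(l, A) = -98*l
-27825 - s(d, 71) = -27825 - (-98)*91 = -27825 - 1*(-8918) = -27825 + 8918 = -18907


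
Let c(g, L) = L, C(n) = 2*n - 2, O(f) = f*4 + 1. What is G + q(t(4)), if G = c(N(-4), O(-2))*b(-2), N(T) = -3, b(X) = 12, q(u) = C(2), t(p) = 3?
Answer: -82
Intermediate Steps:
O(f) = 1 + 4*f (O(f) = 4*f + 1 = 1 + 4*f)
C(n) = -2 + 2*n
q(u) = 2 (q(u) = -2 + 2*2 = -2 + 4 = 2)
G = -84 (G = (1 + 4*(-2))*12 = (1 - 8)*12 = -7*12 = -84)
G + q(t(4)) = -84 + 2 = -82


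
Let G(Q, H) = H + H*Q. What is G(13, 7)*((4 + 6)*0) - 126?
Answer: -126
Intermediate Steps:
G(13, 7)*((4 + 6)*0) - 126 = (7*(1 + 13))*((4 + 6)*0) - 126 = (7*14)*(10*0) - 126 = 98*0 - 126 = 0 - 126 = -126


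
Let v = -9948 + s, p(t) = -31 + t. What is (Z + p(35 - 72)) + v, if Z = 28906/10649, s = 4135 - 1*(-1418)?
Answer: -47497581/10649 ≈ -4460.3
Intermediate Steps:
s = 5553 (s = 4135 + 1418 = 5553)
v = -4395 (v = -9948 + 5553 = -4395)
Z = 28906/10649 (Z = 28906*(1/10649) = 28906/10649 ≈ 2.7144)
(Z + p(35 - 72)) + v = (28906/10649 + (-31 + (35 - 72))) - 4395 = (28906/10649 + (-31 - 37)) - 4395 = (28906/10649 - 68) - 4395 = -695226/10649 - 4395 = -47497581/10649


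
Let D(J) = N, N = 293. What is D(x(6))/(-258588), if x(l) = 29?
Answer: -293/258588 ≈ -0.0011331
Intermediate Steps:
D(J) = 293
D(x(6))/(-258588) = 293/(-258588) = 293*(-1/258588) = -293/258588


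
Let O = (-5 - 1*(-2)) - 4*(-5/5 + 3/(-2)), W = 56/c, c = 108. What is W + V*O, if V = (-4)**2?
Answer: 3038/27 ≈ 112.52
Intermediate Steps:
V = 16
W = 14/27 (W = 56/108 = 56*(1/108) = 14/27 ≈ 0.51852)
O = 7 (O = (-5 + 2) - 4*(-5*1/5 + 3*(-1/2)) = -3 - 4*(-1 - 3/2) = -3 - 4*(-5/2) = -3 + 10 = 7)
W + V*O = 14/27 + 16*7 = 14/27 + 112 = 3038/27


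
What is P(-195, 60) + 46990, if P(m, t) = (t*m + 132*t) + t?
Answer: 43270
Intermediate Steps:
P(m, t) = 133*t + m*t (P(m, t) = (m*t + 132*t) + t = (132*t + m*t) + t = 133*t + m*t)
P(-195, 60) + 46990 = 60*(133 - 195) + 46990 = 60*(-62) + 46990 = -3720 + 46990 = 43270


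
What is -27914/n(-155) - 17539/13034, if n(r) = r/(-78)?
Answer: -28381542473/2020270 ≈ -14048.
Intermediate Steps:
n(r) = -r/78 (n(r) = r*(-1/78) = -r/78)
-27914/n(-155) - 17539/13034 = -27914/((-1/78*(-155))) - 17539/13034 = -27914/155/78 - 17539*1/13034 = -27914*78/155 - 17539/13034 = -2177292/155 - 17539/13034 = -28381542473/2020270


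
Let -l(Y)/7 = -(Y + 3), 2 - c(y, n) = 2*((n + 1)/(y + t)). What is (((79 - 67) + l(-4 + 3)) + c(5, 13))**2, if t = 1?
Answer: 4900/9 ≈ 544.44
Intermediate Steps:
c(y, n) = 2 - 2*(1 + n)/(1 + y) (c(y, n) = 2 - 2*(n + 1)/(y + 1) = 2 - 2*(1 + n)/(1 + y))
l(Y) = 21 + 7*Y (l(Y) = -(-7)*(Y + 3) = -(-7)*(3 + Y) = -7*(-3 - Y) = 21 + 7*Y)
(((79 - 67) + l(-4 + 3)) + c(5, 13))**2 = (((79 - 67) + (21 + 7*(-4 + 3))) + 2*(5 - 1*13)/(1 + 5))**2 = ((12 + (21 + 7*(-1))) + 2*(5 - 13)/6)**2 = ((12 + (21 - 7)) + 2*(1/6)*(-8))**2 = ((12 + 14) - 8/3)**2 = (26 - 8/3)**2 = (70/3)**2 = 4900/9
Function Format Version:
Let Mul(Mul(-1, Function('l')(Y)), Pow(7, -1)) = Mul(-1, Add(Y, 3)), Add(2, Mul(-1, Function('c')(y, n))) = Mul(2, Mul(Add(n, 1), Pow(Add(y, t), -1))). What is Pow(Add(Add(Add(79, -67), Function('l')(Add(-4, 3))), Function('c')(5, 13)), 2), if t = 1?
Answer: Rational(4900, 9) ≈ 544.44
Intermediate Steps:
Function('c')(y, n) = Add(2, Mul(-2, Pow(Add(1, y), -1), Add(1, n))) (Function('c')(y, n) = Add(2, Mul(-1, Mul(2, Mul(Add(n, 1), Pow(Add(y, 1), -1))))) = Add(2, Mul(-1, Mul(2, Mul(Add(1, n), Pow(Add(1, y), -1))))) = Add(2, Mul(-1, Mul(2, Mul(Pow(Add(1, y), -1), Add(1, n))))) = Add(2, Mul(-1, Mul(2, Pow(Add(1, y), -1), Add(1, n)))) = Add(2, Mul(-2, Pow(Add(1, y), -1), Add(1, n))))
Function('l')(Y) = Add(21, Mul(7, Y)) (Function('l')(Y) = Mul(-7, Mul(-1, Add(Y, 3))) = Mul(-7, Mul(-1, Add(3, Y))) = Mul(-7, Add(-3, Mul(-1, Y))) = Add(21, Mul(7, Y)))
Pow(Add(Add(Add(79, -67), Function('l')(Add(-4, 3))), Function('c')(5, 13)), 2) = Pow(Add(Add(Add(79, -67), Add(21, Mul(7, Add(-4, 3)))), Mul(2, Pow(Add(1, 5), -1), Add(5, Mul(-1, 13)))), 2) = Pow(Add(Add(12, Add(21, Mul(7, -1))), Mul(2, Pow(6, -1), Add(5, -13))), 2) = Pow(Add(Add(12, Add(21, -7)), Mul(2, Rational(1, 6), -8)), 2) = Pow(Add(Add(12, 14), Rational(-8, 3)), 2) = Pow(Add(26, Rational(-8, 3)), 2) = Pow(Rational(70, 3), 2) = Rational(4900, 9)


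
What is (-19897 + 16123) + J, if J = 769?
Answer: -3005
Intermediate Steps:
(-19897 + 16123) + J = (-19897 + 16123) + 769 = -3774 + 769 = -3005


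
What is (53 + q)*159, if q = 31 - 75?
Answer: 1431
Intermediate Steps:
q = -44
(53 + q)*159 = (53 - 44)*159 = 9*159 = 1431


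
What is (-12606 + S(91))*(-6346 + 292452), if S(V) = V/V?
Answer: -3606366130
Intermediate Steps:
S(V) = 1
(-12606 + S(91))*(-6346 + 292452) = (-12606 + 1)*(-6346 + 292452) = -12605*286106 = -3606366130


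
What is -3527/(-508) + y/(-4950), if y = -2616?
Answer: 3131263/419100 ≈ 7.4714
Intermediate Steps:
-3527/(-508) + y/(-4950) = -3527/(-508) - 2616/(-4950) = -3527*(-1/508) - 2616*(-1/4950) = 3527/508 + 436/825 = 3131263/419100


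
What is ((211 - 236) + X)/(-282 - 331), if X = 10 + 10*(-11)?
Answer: 125/613 ≈ 0.20392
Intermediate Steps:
X = -100 (X = 10 - 110 = -100)
((211 - 236) + X)/(-282 - 331) = ((211 - 236) - 100)/(-282 - 331) = (-25 - 100)/(-613) = -125*(-1/613) = 125/613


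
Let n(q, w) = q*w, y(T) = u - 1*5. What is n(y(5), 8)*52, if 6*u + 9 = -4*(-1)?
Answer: -7280/3 ≈ -2426.7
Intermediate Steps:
u = -5/6 (u = -3/2 + (-4*(-1))/6 = -3/2 + (1/6)*4 = -3/2 + 2/3 = -5/6 ≈ -0.83333)
y(T) = -35/6 (y(T) = -5/6 - 1*5 = -5/6 - 5 = -35/6)
n(y(5), 8)*52 = -35/6*8*52 = -140/3*52 = -7280/3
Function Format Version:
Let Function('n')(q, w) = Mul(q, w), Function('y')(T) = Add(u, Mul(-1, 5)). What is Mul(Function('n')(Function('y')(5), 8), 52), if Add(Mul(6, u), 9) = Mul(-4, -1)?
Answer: Rational(-7280, 3) ≈ -2426.7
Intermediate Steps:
u = Rational(-5, 6) (u = Add(Rational(-3, 2), Mul(Rational(1, 6), Mul(-4, -1))) = Add(Rational(-3, 2), Mul(Rational(1, 6), 4)) = Add(Rational(-3, 2), Rational(2, 3)) = Rational(-5, 6) ≈ -0.83333)
Function('y')(T) = Rational(-35, 6) (Function('y')(T) = Add(Rational(-5, 6), Mul(-1, 5)) = Add(Rational(-5, 6), -5) = Rational(-35, 6))
Mul(Function('n')(Function('y')(5), 8), 52) = Mul(Mul(Rational(-35, 6), 8), 52) = Mul(Rational(-140, 3), 52) = Rational(-7280, 3)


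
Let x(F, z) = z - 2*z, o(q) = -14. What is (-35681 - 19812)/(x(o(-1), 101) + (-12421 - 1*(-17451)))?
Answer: -55493/4929 ≈ -11.258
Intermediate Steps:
x(F, z) = -z
(-35681 - 19812)/(x(o(-1), 101) + (-12421 - 1*(-17451))) = (-35681 - 19812)/(-1*101 + (-12421 - 1*(-17451))) = -55493/(-101 + (-12421 + 17451)) = -55493/(-101 + 5030) = -55493/4929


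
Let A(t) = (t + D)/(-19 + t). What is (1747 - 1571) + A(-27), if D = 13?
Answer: 4055/23 ≈ 176.30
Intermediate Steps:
A(t) = (13 + t)/(-19 + t) (A(t) = (t + 13)/(-19 + t) = (13 + t)/(-19 + t))
(1747 - 1571) + A(-27) = (1747 - 1571) + (13 - 27)/(-19 - 27) = 176 - 14/(-46) = 176 - 1/46*(-14) = 176 + 7/23 = 4055/23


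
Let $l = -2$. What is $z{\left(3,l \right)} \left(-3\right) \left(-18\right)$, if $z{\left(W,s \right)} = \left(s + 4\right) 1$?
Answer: $108$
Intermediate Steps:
$z{\left(W,s \right)} = 4 + s$ ($z{\left(W,s \right)} = \left(4 + s\right) 1 = 4 + s$)
$z{\left(3,l \right)} \left(-3\right) \left(-18\right) = \left(4 - 2\right) \left(-3\right) \left(-18\right) = 2 \left(-3\right) \left(-18\right) = \left(-6\right) \left(-18\right) = 108$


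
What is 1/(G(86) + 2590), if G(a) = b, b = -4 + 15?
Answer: 1/2601 ≈ 0.00038447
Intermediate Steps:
b = 11
G(a) = 11
1/(G(86) + 2590) = 1/(11 + 2590) = 1/2601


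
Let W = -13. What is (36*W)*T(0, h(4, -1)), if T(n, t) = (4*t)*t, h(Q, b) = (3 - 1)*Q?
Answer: -119808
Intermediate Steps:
h(Q, b) = 2*Q
T(n, t) = 4*t²
(36*W)*T(0, h(4, -1)) = (36*(-13))*(4*(2*4)²) = -1872*8² = -1872*64 = -468*256 = -119808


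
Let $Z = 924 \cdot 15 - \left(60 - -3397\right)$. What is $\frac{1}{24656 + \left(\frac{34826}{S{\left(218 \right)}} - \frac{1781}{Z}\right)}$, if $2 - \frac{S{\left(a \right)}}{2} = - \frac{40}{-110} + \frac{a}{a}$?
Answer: $\frac{72821}{3788083938} \approx 1.9224 \cdot 10^{-5}$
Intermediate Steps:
$S{\left(a \right)} = \frac{14}{11}$ ($S{\left(a \right)} = 4 - 2 \left(- \frac{40}{-110} + \frac{a}{a}\right) = 4 - 2 \left(\left(-40\right) \left(- \frac{1}{110}\right) + 1\right) = 4 - 2 \left(\frac{4}{11} + 1\right) = 4 - \frac{30}{11} = \frac{14}{11}$)
$Z = 10403$ ($Z = 13860 - \left(60 + 3397\right) = 13860 - 3457 = 10403$)
$\frac{1}{24656 + \left(\frac{34826}{S{\left(218 \right)}} - \frac{1781}{Z}\right)} = \frac{1}{24656 + \left(\frac{34826}{\frac{14}{11}} - \frac{1781}{10403}\right)} = \frac{1}{24656 + \left(34826 \cdot \frac{11}{14} - \frac{1781}{10403}\right)} = \frac{1}{24656 + \left(\frac{191543}{7} - \frac{1781}{10403}\right)} = \frac{1}{24656 + \frac{1992609362}{72821}} = \frac{1}{\frac{3788083938}{72821}} = \frac{72821}{3788083938}$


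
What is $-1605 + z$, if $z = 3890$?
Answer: $2285$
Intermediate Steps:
$-1605 + z = -1605 + 3890 = 2285$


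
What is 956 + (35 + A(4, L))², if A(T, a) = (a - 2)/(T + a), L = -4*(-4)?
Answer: 223049/100 ≈ 2230.5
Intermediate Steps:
L = 16
A(T, a) = (-2 + a)/(T + a)
956 + (35 + A(4, L))² = 956 + (35 + (-2 + 16)/(4 + 16))² = 956 + (35 + 14/20)² = 956 + (35 + (1/20)*14)² = 956 + (35 + 7/10)² = 956 + (357/10)² = 956 + 127449/100 = 223049/100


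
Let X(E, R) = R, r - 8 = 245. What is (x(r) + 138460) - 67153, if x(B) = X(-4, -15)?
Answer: 71292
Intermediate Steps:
r = 253 (r = 8 + 245 = 253)
x(B) = -15
(x(r) + 138460) - 67153 = (-15 + 138460) - 67153 = 138445 - 67153 = 71292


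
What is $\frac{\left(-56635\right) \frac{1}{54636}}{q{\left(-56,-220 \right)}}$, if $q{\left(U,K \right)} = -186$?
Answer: $\frac{56635}{10162296} \approx 0.005573$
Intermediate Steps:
$\frac{\left(-56635\right) \frac{1}{54636}}{q{\left(-56,-220 \right)}} = \frac{\left(-56635\right) \frac{1}{54636}}{-186} = \left(-56635\right) \frac{1}{54636} \left(- \frac{1}{186}\right) = \left(- \frac{56635}{54636}\right) \left(- \frac{1}{186}\right) = \frac{56635}{10162296}$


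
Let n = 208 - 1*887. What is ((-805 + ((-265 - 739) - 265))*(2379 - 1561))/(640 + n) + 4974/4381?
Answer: 571746206/13143 ≈ 43502.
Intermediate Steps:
n = -679 (n = 208 - 887 = -679)
((-805 + ((-265 - 739) - 265))*(2379 - 1561))/(640 + n) + 4974/4381 = ((-805 + ((-265 - 739) - 265))*(2379 - 1561))/(640 - 679) + 4974/4381 = ((-805 + (-1004 - 265))*818)/(-39) + 4974*(1/4381) = ((-805 - 1269)*818)*(-1/39) + 4974/4381 = -2074*818*(-1/39) + 4974/4381 = -1696532*(-1/39) + 4974/4381 = 1696532/39 + 4974/4381 = 571746206/13143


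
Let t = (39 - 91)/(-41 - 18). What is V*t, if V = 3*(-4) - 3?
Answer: -780/59 ≈ -13.220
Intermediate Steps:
t = 52/59 (t = -52/(-59) = -52*(-1/59) = 52/59 ≈ 0.88136)
V = -15 (V = -12 - 3 = -15)
V*t = -15*52/59 = -780/59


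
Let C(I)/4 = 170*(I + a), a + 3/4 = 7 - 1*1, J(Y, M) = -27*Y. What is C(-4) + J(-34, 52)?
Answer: 1768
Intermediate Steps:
a = 21/4 (a = -¾ + (7 - 1*1) = -¾ + (7 - 1) = -¾ + 6 = 21/4 ≈ 5.2500)
C(I) = 3570 + 680*I (C(I) = 4*(170*(I + 21/4)) = 4*(170*(21/4 + I)) = 4*(1785/2 + 170*I) = 3570 + 680*I)
C(-4) + J(-34, 52) = (3570 + 680*(-4)) - 27*(-34) = (3570 - 2720) + 918 = 850 + 918 = 1768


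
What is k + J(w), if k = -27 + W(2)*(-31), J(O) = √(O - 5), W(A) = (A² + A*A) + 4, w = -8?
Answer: -399 + I*√13 ≈ -399.0 + 3.6056*I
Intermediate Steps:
W(A) = 4 + 2*A² (W(A) = (A² + A²) + 4 = 2*A² + 4 = 4 + 2*A²)
J(O) = √(-5 + O)
k = -399 (k = -27 + (4 + 2*2²)*(-31) = -27 + (4 + 2*4)*(-31) = -27 + (4 + 8)*(-31) = -27 + 12*(-31) = -27 - 372 = -399)
k + J(w) = -399 + √(-5 - 8) = -399 + √(-13) = -399 + I*√13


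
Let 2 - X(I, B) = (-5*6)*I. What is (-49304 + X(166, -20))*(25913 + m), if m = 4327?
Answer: -1340297280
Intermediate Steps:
X(I, B) = 2 + 30*I (X(I, B) = 2 - (-5*6)*I = 2 - (-30)*I = 2 + 30*I)
(-49304 + X(166, -20))*(25913 + m) = (-49304 + (2 + 30*166))*(25913 + 4327) = (-49304 + (2 + 4980))*30240 = (-49304 + 4982)*30240 = -44322*30240 = -1340297280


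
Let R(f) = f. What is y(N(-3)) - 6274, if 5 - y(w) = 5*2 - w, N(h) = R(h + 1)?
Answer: -6281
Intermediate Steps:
N(h) = 1 + h (N(h) = h + 1 = 1 + h)
y(w) = -5 + w (y(w) = 5 - (5*2 - w) = 5 - (10 - w) = 5 + (-10 + w) = -5 + w)
y(N(-3)) - 6274 = (-5 + (1 - 3)) - 6274 = (-5 - 2) - 6274 = -7 - 6274 = -6281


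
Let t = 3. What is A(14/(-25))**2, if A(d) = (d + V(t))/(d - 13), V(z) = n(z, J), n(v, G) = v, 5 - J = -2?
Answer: 3721/114921 ≈ 0.032379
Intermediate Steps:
J = 7 (J = 5 - 1*(-2) = 5 + 2 = 7)
V(z) = z
A(d) = (3 + d)/(-13 + d) (A(d) = (d + 3)/(d - 13) = (3 + d)/(-13 + d))
A(14/(-25))**2 = ((3 + 14/(-25))/(-13 + 14/(-25)))**2 = ((3 + 14*(-1/25))/(-13 + 14*(-1/25)))**2 = ((3 - 14/25)/(-13 - 14/25))**2 = ((61/25)/(-339/25))**2 = (-25/339*61/25)**2 = (-61/339)**2 = 3721/114921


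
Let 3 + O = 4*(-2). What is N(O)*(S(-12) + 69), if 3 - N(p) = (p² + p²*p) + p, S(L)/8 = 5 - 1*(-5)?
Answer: 182376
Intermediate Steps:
S(L) = 80 (S(L) = 8*(5 - 1*(-5)) = 8*(5 + 5) = 8*10 = 80)
O = -11 (O = -3 + 4*(-2) = -3 - 8 = -11)
N(p) = 3 - p - p² - p³ (N(p) = 3 - ((p² + p²*p) + p) = 3 - ((p² + p³) + p) = 3 - (p + p² + p³) = 3 + (-p - p² - p³) = 3 - p - p² - p³)
N(O)*(S(-12) + 69) = (3 - 1*(-11) - 1*(-11)² - 1*(-11)³)*(80 + 69) = (3 + 11 - 1*121 - 1*(-1331))*149 = (3 + 11 - 121 + 1331)*149 = 1224*149 = 182376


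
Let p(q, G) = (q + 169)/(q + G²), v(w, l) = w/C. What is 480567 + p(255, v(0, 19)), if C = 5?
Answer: 122545009/255 ≈ 4.8057e+5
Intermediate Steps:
v(w, l) = w/5
p(q, G) = (169 + q)/(q + G²)
480567 + p(255, v(0, 19)) = 480567 + (169 + 255)/(255 + ((⅕)*0)²) = 480567 + 424/(255 + 0²) = 480567 + 424/(255 + 0) = 480567 + 424/255 = 122545009/255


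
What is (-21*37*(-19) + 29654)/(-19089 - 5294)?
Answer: -44417/24383 ≈ -1.8216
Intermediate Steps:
(-21*37*(-19) + 29654)/(-19089 - 5294) = (-777*(-19) + 29654)/(-24383) = (14763 + 29654)*(-1/24383) = 44417*(-1/24383) = -44417/24383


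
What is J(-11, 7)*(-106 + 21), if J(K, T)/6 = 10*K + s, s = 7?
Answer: 52530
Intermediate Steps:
J(K, T) = 42 + 60*K (J(K, T) = 6*(10*K + 7) = 6*(7 + 10*K) = 42 + 60*K)
J(-11, 7)*(-106 + 21) = (42 + 60*(-11))*(-106 + 21) = (42 - 660)*(-85) = -618*(-85) = 52530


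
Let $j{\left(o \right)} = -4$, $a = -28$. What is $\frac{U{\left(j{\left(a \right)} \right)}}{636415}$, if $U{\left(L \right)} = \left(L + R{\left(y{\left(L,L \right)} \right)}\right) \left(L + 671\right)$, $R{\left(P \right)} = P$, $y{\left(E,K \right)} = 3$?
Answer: $- \frac{667}{636415} \approx -0.0010481$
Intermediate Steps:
$U{\left(L \right)} = \left(3 + L\right) \left(671 + L\right)$ ($U{\left(L \right)} = \left(L + 3\right) \left(L + 671\right) = \left(3 + L\right) \left(671 + L\right)$)
$\frac{U{\left(j{\left(a \right)} \right)}}{636415} = \frac{2013 + \left(-4\right)^{2} + 674 \left(-4\right)}{636415} = \left(2013 + 16 - 2696\right) \frac{1}{636415} = \left(-667\right) \frac{1}{636415} = - \frac{667}{636415}$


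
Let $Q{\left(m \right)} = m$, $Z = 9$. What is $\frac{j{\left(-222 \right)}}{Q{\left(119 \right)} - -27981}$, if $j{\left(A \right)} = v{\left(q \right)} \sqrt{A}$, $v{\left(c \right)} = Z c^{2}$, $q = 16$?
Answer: $\frac{576 i \sqrt{222}}{7025} \approx 1.2217 i$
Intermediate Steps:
$v{\left(c \right)} = 9 c^{2}$
$j{\left(A \right)} = 2304 \sqrt{A}$ ($j{\left(A \right)} = 9 \cdot 16^{2} \sqrt{A} = 9 \cdot 256 \sqrt{A} = 2304 \sqrt{A}$)
$\frac{j{\left(-222 \right)}}{Q{\left(119 \right)} - -27981} = \frac{2304 \sqrt{-222}}{119 - -27981} = \frac{2304 i \sqrt{222}}{119 + 27981} = \frac{2304 i \sqrt{222}}{28100} = 2304 i \sqrt{222} \cdot \frac{1}{28100} = \frac{576 i \sqrt{222}}{7025}$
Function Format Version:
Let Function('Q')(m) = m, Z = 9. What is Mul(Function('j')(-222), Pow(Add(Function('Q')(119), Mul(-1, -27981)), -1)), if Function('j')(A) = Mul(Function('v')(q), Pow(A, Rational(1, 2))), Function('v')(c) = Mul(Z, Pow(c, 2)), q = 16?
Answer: Mul(Rational(576, 7025), I, Pow(222, Rational(1, 2))) ≈ Mul(1.2217, I)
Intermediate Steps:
Function('v')(c) = Mul(9, Pow(c, 2))
Function('j')(A) = Mul(2304, Pow(A, Rational(1, 2))) (Function('j')(A) = Mul(Mul(9, Pow(16, 2)), Pow(A, Rational(1, 2))) = Mul(Mul(9, 256), Pow(A, Rational(1, 2))) = Mul(2304, Pow(A, Rational(1, 2))))
Mul(Function('j')(-222), Pow(Add(Function('Q')(119), Mul(-1, -27981)), -1)) = Mul(Mul(2304, Pow(-222, Rational(1, 2))), Pow(Add(119, Mul(-1, -27981)), -1)) = Mul(Mul(2304, Mul(I, Pow(222, Rational(1, 2)))), Pow(Add(119, 27981), -1)) = Mul(Mul(2304, I, Pow(222, Rational(1, 2))), Pow(28100, -1)) = Mul(Mul(2304, I, Pow(222, Rational(1, 2))), Rational(1, 28100)) = Mul(Rational(576, 7025), I, Pow(222, Rational(1, 2)))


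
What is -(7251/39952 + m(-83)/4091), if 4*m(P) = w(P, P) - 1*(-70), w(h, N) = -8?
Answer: -30283097/163443632 ≈ -0.18528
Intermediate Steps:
m(P) = 31/2 (m(P) = (-8 - 1*(-70))/4 = (-8 + 70)/4 = (¼)*62 = 31/2)
-(7251/39952 + m(-83)/4091) = -(7251/39952 + (31/2)/4091) = -(7251*(1/39952) + (31/2)*(1/4091)) = -(7251/39952 + 31/8182) = -1*30283097/163443632 = -30283097/163443632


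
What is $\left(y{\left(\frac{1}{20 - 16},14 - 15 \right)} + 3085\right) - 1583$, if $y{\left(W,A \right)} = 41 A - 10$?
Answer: $1451$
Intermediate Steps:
$y{\left(W,A \right)} = -10 + 41 A$
$\left(y{\left(\frac{1}{20 - 16},14 - 15 \right)} + 3085\right) - 1583 = \left(\left(-10 + 41 \left(14 - 15\right)\right) + 3085\right) - 1583 = \left(\left(-10 + 41 \left(-1\right)\right) + 3085\right) - 1583 = \left(\left(-10 - 41\right) + 3085\right) - 1583 = \left(-51 + 3085\right) - 1583 = 3034 - 1583 = 1451$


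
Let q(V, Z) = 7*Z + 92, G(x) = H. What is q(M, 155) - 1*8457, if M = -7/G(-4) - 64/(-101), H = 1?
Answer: -7280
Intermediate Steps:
G(x) = 1
M = -643/101 (M = -7/1 - 64/(-101) = -7*1 - 64*(-1/101) = -7 + 64/101 = -643/101 ≈ -6.3663)
q(V, Z) = 92 + 7*Z
q(M, 155) - 1*8457 = (92 + 7*155) - 1*8457 = (92 + 1085) - 8457 = 1177 - 8457 = -7280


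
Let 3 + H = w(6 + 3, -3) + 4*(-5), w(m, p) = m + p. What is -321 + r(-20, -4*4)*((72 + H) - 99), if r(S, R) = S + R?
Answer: 1263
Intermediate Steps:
H = -17 (H = -3 + (((6 + 3) - 3) + 4*(-5)) = -3 + ((9 - 3) - 20) = -3 + (6 - 20) = -3 - 14 = -17)
r(S, R) = R + S
-321 + r(-20, -4*4)*((72 + H) - 99) = -321 + (-4*4 - 20)*((72 - 17) - 99) = -321 + (-16 - 20)*(55 - 99) = -321 - 36*(-44) = -321 + 1584 = 1263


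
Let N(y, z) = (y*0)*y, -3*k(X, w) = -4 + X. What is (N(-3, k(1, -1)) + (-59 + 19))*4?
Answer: -160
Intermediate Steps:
k(X, w) = 4/3 - X/3 (k(X, w) = -(-4 + X)/3 = 4/3 - X/3)
N(y, z) = 0 (N(y, z) = 0*y = 0)
(N(-3, k(1, -1)) + (-59 + 19))*4 = (0 + (-59 + 19))*4 = (0 - 40)*4 = -40*4 = -160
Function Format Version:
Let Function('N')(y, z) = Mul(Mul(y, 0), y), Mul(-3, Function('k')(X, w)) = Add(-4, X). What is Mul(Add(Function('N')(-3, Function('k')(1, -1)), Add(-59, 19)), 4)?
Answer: -160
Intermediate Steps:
Function('k')(X, w) = Add(Rational(4, 3), Mul(Rational(-1, 3), X)) (Function('k')(X, w) = Mul(Rational(-1, 3), Add(-4, X)) = Add(Rational(4, 3), Mul(Rational(-1, 3), X)))
Function('N')(y, z) = 0 (Function('N')(y, z) = Mul(0, y) = 0)
Mul(Add(Function('N')(-3, Function('k')(1, -1)), Add(-59, 19)), 4) = Mul(Add(0, Add(-59, 19)), 4) = Mul(Add(0, -40), 4) = Mul(-40, 4) = -160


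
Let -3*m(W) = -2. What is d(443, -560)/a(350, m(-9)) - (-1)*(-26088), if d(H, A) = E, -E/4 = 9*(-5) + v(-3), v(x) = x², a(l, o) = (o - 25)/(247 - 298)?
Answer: -1882392/73 ≈ -25786.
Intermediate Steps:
m(W) = ⅔ (m(W) = -⅓*(-2) = ⅔)
a(l, o) = 25/51 - o/51 (a(l, o) = (-25 + o)/(-51) = (-25 + o)*(-1/51) = 25/51 - o/51)
E = 144 (E = -4*(9*(-5) + (-3)²) = -4*(-45 + 9) = -4*(-36) = 144)
d(H, A) = 144
d(443, -560)/a(350, m(-9)) - (-1)*(-26088) = 144/(25/51 - 1/51*⅔) - (-1)*(-26088) = 144/(25/51 - 2/153) - 1*26088 = 144/(73/153) - 26088 = 144*(153/73) - 26088 = 22032/73 - 26088 = -1882392/73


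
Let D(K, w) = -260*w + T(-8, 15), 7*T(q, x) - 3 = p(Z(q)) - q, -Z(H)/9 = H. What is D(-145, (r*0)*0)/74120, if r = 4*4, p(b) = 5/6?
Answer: 71/3113040 ≈ 2.2807e-5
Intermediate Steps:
Z(H) = -9*H
p(b) = ⅚ (p(b) = 5*(⅙) = ⅚)
r = 16
T(q, x) = 23/42 - q/7 (T(q, x) = 3/7 + (⅚ - q)/7 = 3/7 + (5/42 - q/7) = 23/42 - q/7)
D(K, w) = 71/42 - 260*w (D(K, w) = -260*w + (23/42 - ⅐*(-8)) = -260*w + (23/42 + 8/7) = -260*w + 71/42 = 71/42 - 260*w)
D(-145, (r*0)*0)/74120 = (71/42 - 260*16*0*0)/74120 = (71/42 - 0*0)*(1/74120) = (71/42 - 260*0)*(1/74120) = (71/42 + 0)*(1/74120) = (71/42)*(1/74120) = 71/3113040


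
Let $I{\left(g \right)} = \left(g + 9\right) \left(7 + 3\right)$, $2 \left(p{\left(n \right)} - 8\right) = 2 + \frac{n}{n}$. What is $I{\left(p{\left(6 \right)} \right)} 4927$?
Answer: $911495$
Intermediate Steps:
$p{\left(n \right)} = \frac{19}{2}$ ($p{\left(n \right)} = 8 + \frac{2 + \frac{n}{n}}{2} = 8 + \frac{2 + 1}{2} = 8 + \frac{1}{2} \cdot 3 = 8 + \frac{3}{2} = \frac{19}{2}$)
$I{\left(g \right)} = 90 + 10 g$ ($I{\left(g \right)} = \left(9 + g\right) 10 = 90 + 10 g$)
$I{\left(p{\left(6 \right)} \right)} 4927 = \left(90 + 10 \cdot \frac{19}{2}\right) 4927 = \left(90 + 95\right) 4927 = 185 \cdot 4927 = 911495$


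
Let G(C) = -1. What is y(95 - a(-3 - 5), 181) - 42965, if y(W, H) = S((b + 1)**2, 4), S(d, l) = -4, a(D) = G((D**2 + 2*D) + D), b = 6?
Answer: -42969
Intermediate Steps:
a(D) = -1
y(W, H) = -4
y(95 - a(-3 - 5), 181) - 42965 = -4 - 42965 = -42969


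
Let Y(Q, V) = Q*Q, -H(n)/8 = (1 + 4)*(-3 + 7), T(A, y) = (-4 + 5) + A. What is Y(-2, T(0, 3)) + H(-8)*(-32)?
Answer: 5124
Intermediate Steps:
T(A, y) = 1 + A
H(n) = -160 (H(n) = -8*(1 + 4)*(-3 + 7) = -40*4 = -8*20 = -160)
Y(Q, V) = Q²
Y(-2, T(0, 3)) + H(-8)*(-32) = (-2)² - 160*(-32) = 4 + 5120 = 5124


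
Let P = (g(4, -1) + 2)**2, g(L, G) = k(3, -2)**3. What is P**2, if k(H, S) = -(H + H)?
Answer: 2097273616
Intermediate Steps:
k(H, S) = -2*H
g(L, G) = -216 (g(L, G) = (-2*3)**3 = (-6)**3 = -216)
P = 45796 (P = (-216 + 2)**2 = (-214)**2 = 45796)
P**2 = 45796**2 = 2097273616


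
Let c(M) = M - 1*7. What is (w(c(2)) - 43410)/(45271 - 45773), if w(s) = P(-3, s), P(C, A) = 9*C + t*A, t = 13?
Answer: 21751/251 ≈ 86.657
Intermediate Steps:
c(M) = -7 + M (c(M) = M - 7 = -7 + M)
P(C, A) = 9*C + 13*A
w(s) = -27 + 13*s (w(s) = 9*(-3) + 13*s = -27 + 13*s)
(w(c(2)) - 43410)/(45271 - 45773) = ((-27 + 13*(-7 + 2)) - 43410)/(45271 - 45773) = ((-27 + 13*(-5)) - 43410)/(-502) = ((-27 - 65) - 43410)*(-1/502) = (-92 - 43410)*(-1/502) = -43502*(-1/502) = 21751/251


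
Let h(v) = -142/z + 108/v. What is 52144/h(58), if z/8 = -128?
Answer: 774234112/29707 ≈ 26062.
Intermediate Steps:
z = -1024 (z = 8*(-128) = -1024)
h(v) = 71/512 + 108/v (h(v) = -142/(-1024) + 108/v = -142*(-1/1024) + 108/v = 71/512 + 108/v)
52144/h(58) = 52144/(71/512 + 108/58) = 52144/(71/512 + 108*(1/58)) = 52144/(71/512 + 54/29) = 52144/(29707/14848) = 52144*(14848/29707) = 774234112/29707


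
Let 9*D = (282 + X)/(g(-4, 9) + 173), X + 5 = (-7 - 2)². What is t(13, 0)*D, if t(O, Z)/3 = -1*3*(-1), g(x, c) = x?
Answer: 358/169 ≈ 2.1183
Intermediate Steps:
X = 76 (X = -5 + (-7 - 2)² = -5 + (-9)² = -5 + 81 = 76)
t(O, Z) = 9 (t(O, Z) = 3*(-1*3*(-1)) = 3*(-3*(-1)) = 3*3 = 9)
D = 358/1521 (D = ((282 + 76)/(-4 + 173))/9 = (358/169)/9 = (358*(1/169))/9 = (⅑)*(358/169) = 358/1521 ≈ 0.23537)
t(13, 0)*D = 9*(358/1521) = 358/169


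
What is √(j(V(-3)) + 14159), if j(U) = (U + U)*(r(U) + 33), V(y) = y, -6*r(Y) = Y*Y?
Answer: √13970 ≈ 118.19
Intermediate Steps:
r(Y) = -Y²/6 (r(Y) = -Y*Y/6 = -Y²/6)
j(U) = 2*U*(33 - U²/6) (j(U) = (U + U)*(-U²/6 + 33) = (2*U)*(33 - U²/6) = 2*U*(33 - U²/6))
√(j(V(-3)) + 14159) = √((⅓)*(-3)*(198 - 1*(-3)²) + 14159) = √((⅓)*(-3)*(198 - 1*9) + 14159) = √((⅓)*(-3)*(198 - 9) + 14159) = √((⅓)*(-3)*189 + 14159) = √(-189 + 14159) = √13970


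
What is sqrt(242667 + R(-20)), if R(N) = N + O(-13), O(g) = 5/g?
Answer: sqrt(41007278)/13 ≈ 492.59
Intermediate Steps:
R(N) = -5/13 + N (R(N) = N + 5/(-13) = N + 5*(-1/13) = N - 5/13 = -5/13 + N)
sqrt(242667 + R(-20)) = sqrt(242667 + (-5/13 - 20)) = sqrt(242667 - 265/13) = sqrt(3154406/13) = sqrt(41007278)/13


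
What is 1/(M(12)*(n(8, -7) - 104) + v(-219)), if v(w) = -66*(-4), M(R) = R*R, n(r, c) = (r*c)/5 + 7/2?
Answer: -5/79104 ≈ -6.3208e-5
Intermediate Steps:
n(r, c) = 7/2 + c*r/5 (n(r, c) = (c*r)*(⅕) + 7*(½) = c*r/5 + 7/2 = 7/2 + c*r/5)
M(R) = R²
v(w) = 264
1/(M(12)*(n(8, -7) - 104) + v(-219)) = 1/(12²*((7/2 + (⅕)*(-7)*8) - 104) + 264) = 1/(144*((7/2 - 56/5) - 104) + 264) = 1/(144*(-77/10 - 104) + 264) = 1/(144*(-1117/10) + 264) = 1/(-80424/5 + 264) = 1/(-79104/5) = -5/79104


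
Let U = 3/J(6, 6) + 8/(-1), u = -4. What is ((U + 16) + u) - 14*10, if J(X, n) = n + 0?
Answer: -271/2 ≈ -135.50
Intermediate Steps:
J(X, n) = n
U = -15/2 (U = 3/6 + 8/(-1) = 3*(⅙) + 8*(-1) = ½ - 8 = -15/2 ≈ -7.5000)
((U + 16) + u) - 14*10 = ((-15/2 + 16) - 4) - 14*10 = (17/2 - 4) - 140 = 9/2 - 140 = -271/2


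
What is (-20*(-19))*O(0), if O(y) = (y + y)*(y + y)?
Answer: 0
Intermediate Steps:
O(y) = 4*y² (O(y) = (2*y)*(2*y) = 4*y²)
(-20*(-19))*O(0) = (-20*(-19))*(4*0²) = 380*(4*0) = 380*0 = 0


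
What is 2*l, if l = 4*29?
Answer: 232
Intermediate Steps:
l = 116
2*l = 2*116 = 232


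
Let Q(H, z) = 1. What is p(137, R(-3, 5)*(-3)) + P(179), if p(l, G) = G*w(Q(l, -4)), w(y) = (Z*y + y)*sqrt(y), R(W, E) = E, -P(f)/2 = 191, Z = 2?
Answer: -427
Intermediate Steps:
P(f) = -382 (P(f) = -2*191 = -382)
w(y) = 3*y**(3/2) (w(y) = (2*y + y)*sqrt(y) = (3*y)*sqrt(y) = 3*y**(3/2))
p(l, G) = 3*G (p(l, G) = G*(3*1**(3/2)) = G*(3*1) = G*3 = 3*G)
p(137, R(-3, 5)*(-3)) + P(179) = 3*(5*(-3)) - 382 = 3*(-15) - 382 = -45 - 382 = -427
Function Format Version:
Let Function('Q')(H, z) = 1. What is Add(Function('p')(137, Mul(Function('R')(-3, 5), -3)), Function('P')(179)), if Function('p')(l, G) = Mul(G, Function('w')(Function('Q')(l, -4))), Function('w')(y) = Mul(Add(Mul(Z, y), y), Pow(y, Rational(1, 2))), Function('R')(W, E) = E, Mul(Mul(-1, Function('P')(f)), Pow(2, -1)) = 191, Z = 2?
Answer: -427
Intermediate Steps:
Function('P')(f) = -382 (Function('P')(f) = Mul(-2, 191) = -382)
Function('w')(y) = Mul(3, Pow(y, Rational(3, 2))) (Function('w')(y) = Mul(Add(Mul(2, y), y), Pow(y, Rational(1, 2))) = Mul(Mul(3, y), Pow(y, Rational(1, 2))) = Mul(3, Pow(y, Rational(3, 2))))
Function('p')(l, G) = Mul(3, G) (Function('p')(l, G) = Mul(G, Mul(3, Pow(1, Rational(3, 2)))) = Mul(G, Mul(3, 1)) = Mul(G, 3) = Mul(3, G))
Add(Function('p')(137, Mul(Function('R')(-3, 5), -3)), Function('P')(179)) = Add(Mul(3, Mul(5, -3)), -382) = Add(Mul(3, -15), -382) = Add(-45, -382) = -427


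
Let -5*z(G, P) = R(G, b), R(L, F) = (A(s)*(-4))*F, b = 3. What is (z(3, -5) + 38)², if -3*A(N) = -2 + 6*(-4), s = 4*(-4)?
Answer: 86436/25 ≈ 3457.4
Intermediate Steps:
s = -16
A(N) = 26/3 (A(N) = -(-2 + 6*(-4))/3 = -(-2 - 24)/3 = -⅓*(-26) = 26/3)
R(L, F) = -104*F/3 (R(L, F) = ((26/3)*(-4))*F = -104*F/3)
z(G, P) = 104/5 (z(G, P) = -(-104)*3/15 = -⅕*(-104) = 104/5)
(z(3, -5) + 38)² = (104/5 + 38)² = (294/5)² = 86436/25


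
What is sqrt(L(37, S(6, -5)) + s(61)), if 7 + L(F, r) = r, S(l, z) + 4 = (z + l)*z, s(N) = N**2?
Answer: sqrt(3705) ≈ 60.869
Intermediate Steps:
S(l, z) = -4 + z*(l + z) (S(l, z) = -4 + (z + l)*z = -4 + (l + z)*z = -4 + z*(l + z))
L(F, r) = -7 + r
sqrt(L(37, S(6, -5)) + s(61)) = sqrt((-7 + (-4 + (-5)**2 + 6*(-5))) + 61**2) = sqrt((-7 + (-4 + 25 - 30)) + 3721) = sqrt((-7 - 9) + 3721) = sqrt(-16 + 3721) = sqrt(3705)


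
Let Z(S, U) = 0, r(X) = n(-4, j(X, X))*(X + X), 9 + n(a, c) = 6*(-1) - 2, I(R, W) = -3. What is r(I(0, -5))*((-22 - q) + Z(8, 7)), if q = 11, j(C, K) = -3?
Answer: -3366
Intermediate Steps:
n(a, c) = -17 (n(a, c) = -9 + (6*(-1) - 2) = -9 + (-6 - 2) = -9 - 8 = -17)
r(X) = -34*X (r(X) = -17*(X + X) = -34*X)
r(I(0, -5))*((-22 - q) + Z(8, 7)) = (-34*(-3))*((-22 - 1*11) + 0) = 102*((-22 - 11) + 0) = 102*(-33 + 0) = 102*(-33) = -3366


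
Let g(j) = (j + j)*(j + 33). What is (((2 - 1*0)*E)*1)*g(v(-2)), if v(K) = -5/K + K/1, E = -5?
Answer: -335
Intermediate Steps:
v(K) = K - 5/K (v(K) = -5/K + K*1 = -5/K + K = K - 5/K)
g(j) = 2*j*(33 + j) (g(j) = (2*j)*(33 + j) = 2*j*(33 + j))
(((2 - 1*0)*E)*1)*g(v(-2)) = (((2 - 1*0)*(-5))*1)*(2*(-2 - 5/(-2))*(33 + (-2 - 5/(-2)))) = (((2 + 0)*(-5))*1)*(2*(-2 - 5*(-½))*(33 + (-2 - 5*(-½)))) = ((2*(-5))*1)*(2*(-2 + 5/2)*(33 + (-2 + 5/2))) = (-10*1)*(2*(½)*(33 + ½)) = -20*67/(2*2) = -10*67/2 = -335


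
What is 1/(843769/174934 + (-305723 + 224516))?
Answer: -174934/14205021569 ≈ -1.2315e-5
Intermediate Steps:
1/(843769/174934 + (-305723 + 224516)) = 1/(843769*(1/174934) - 81207) = 1/(843769/174934 - 81207) = 1/(-14205021569/174934) = -174934/14205021569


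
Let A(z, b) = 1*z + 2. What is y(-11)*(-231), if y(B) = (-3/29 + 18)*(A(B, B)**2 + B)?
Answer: -8392230/29 ≈ -2.8939e+5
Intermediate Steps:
A(z, b) = 2 + z (A(z, b) = z + 2 = 2 + z)
y(B) = 519*B/29 + 519*(2 + B)**2/29 (y(B) = (-3/29 + 18)*((2 + B)**2 + B) = (-3*1/29 + 18)*(B + (2 + B)**2) = (-3/29 + 18)*(B + (2 + B)**2) = 519*(B + (2 + B)**2)/29 = 519*B/29 + 519*(2 + B)**2/29)
y(-11)*(-231) = ((519/29)*(-11) + 519*(2 - 11)**2/29)*(-231) = (-5709/29 + (519/29)*(-9)**2)*(-231) = (-5709/29 + (519/29)*81)*(-231) = (-5709/29 + 42039/29)*(-231) = (36330/29)*(-231) = -8392230/29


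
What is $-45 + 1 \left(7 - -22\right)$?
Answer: $-16$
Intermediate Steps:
$-45 + 1 \left(7 - -22\right) = -45 + 1 \left(7 + 22\right) = -45 + 1 \cdot 29 = -45 + 29 = -16$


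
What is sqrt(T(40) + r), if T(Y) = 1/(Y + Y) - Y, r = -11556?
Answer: I*sqrt(4638395)/20 ≈ 107.68*I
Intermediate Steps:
T(Y) = 1/(2*Y) - Y
sqrt(T(40) + r) = sqrt(((1/2)/40 - 1*40) - 11556) = sqrt(((1/2)*(1/40) - 40) - 11556) = sqrt((1/80 - 40) - 11556) = sqrt(-3199/80 - 11556) = sqrt(-927679/80) = I*sqrt(4638395)/20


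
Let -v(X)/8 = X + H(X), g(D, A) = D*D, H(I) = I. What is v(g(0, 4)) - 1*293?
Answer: -293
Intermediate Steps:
g(D, A) = D²
v(X) = -16*X (v(X) = -8*(X + X) = -16*X)
v(g(0, 4)) - 1*293 = -16*0² - 1*293 = -16*0 - 293 = 0 - 293 = -293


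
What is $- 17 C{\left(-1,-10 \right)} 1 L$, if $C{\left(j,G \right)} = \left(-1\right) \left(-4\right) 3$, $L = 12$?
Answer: $-2448$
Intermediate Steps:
$C{\left(j,G \right)} = 12$ ($C{\left(j,G \right)} = 4 \cdot 3 = 12$)
$- 17 C{\left(-1,-10 \right)} 1 L = \left(-17\right) 12 \cdot 1 \cdot 12 = \left(-204\right) 12 = -2448$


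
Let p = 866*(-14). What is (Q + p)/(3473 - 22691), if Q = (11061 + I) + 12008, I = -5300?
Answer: -5645/19218 ≈ -0.29374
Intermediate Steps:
p = -12124
Q = 17769 (Q = (11061 - 5300) + 12008 = 5761 + 12008 = 17769)
(Q + p)/(3473 - 22691) = (17769 - 12124)/(3473 - 22691) = 5645/(-19218) = 5645*(-1/19218) = -5645/19218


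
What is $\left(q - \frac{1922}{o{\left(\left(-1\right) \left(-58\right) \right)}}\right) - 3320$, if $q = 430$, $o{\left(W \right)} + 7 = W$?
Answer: $- \frac{149312}{51} \approx -2927.7$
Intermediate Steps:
$o{\left(W \right)} = -7 + W$
$\left(q - \frac{1922}{o{\left(\left(-1\right) \left(-58\right) \right)}}\right) - 3320 = \left(430 - \frac{1922}{-7 - -58}\right) - 3320 = \left(430 - \frac{1922}{-7 + 58}\right) - 3320 = \left(430 - \frac{1922}{51}\right) - 3320 = \frac{20008}{51} - 3320 = - \frac{149312}{51}$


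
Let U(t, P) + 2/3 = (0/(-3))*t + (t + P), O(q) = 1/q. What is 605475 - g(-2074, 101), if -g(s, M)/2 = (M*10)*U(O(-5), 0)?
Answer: 1811173/3 ≈ 6.0372e+5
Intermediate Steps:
O(q) = 1/q
U(t, P) = -⅔ + P + t (U(t, P) = -⅔ + ((0/(-3))*t + (t + P)) = -⅔ + ((0*(-⅓))*t + (P + t)) = -⅔ + (0*t + (P + t)) = -⅔ + (0 + (P + t)) = -⅔ + (P + t) = -⅔ + P + t)
g(s, M) = 52*M/3 (g(s, M) = -2*M*10*(-⅔ + 0 + 1/(-5)) = -2*10*M*(-⅔ + 0 - ⅕) = -2*10*M*(-13)/15 = -(-52)*M/3 = 52*M/3)
605475 - g(-2074, 101) = 605475 - 52*101/3 = 605475 - 1*5252/3 = 605475 - 5252/3 = 1811173/3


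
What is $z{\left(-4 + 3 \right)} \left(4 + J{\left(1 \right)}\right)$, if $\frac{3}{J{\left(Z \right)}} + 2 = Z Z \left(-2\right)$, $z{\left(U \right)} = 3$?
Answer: $\frac{39}{4} \approx 9.75$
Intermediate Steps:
$J{\left(Z \right)} = \frac{3}{-2 - 2 Z^{2}}$ ($J{\left(Z \right)} = \frac{3}{-2 + Z Z \left(-2\right)} = \frac{3}{-2 + Z^{2} \left(-2\right)} = \frac{3}{-2 - 2 Z^{2}}$)
$z{\left(-4 + 3 \right)} \left(4 + J{\left(1 \right)}\right) = 3 \left(4 - \frac{3}{2 + 2 \cdot 1^{2}}\right) = 3 \left(4 - \frac{3}{2 + 2 \cdot 1}\right) = 3 \left(4 - \frac{3}{2 + 2}\right) = 3 \left(4 - \frac{3}{4}\right) = 3 \cdot \frac{13}{4} = \frac{39}{4}$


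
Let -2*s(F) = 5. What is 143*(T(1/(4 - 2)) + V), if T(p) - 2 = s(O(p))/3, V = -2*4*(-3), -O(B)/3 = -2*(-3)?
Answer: 21593/6 ≈ 3598.8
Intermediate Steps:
O(B) = -18 (O(B) = -(-6)*(-3) = -3*6 = -18)
s(F) = -5/2 (s(F) = -½*5 = -5/2)
V = 24 (V = -8*(-3) = 24)
T(p) = 7/6 (T(p) = 2 - 5/2/3 = 2 - 5/2*⅓ = 2 - ⅚ = 7/6)
143*(T(1/(4 - 2)) + V) = 143*(7/6 + 24) = 143*(151/6) = 21593/6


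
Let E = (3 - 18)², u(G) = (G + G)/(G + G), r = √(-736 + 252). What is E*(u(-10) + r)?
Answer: 225 + 4950*I ≈ 225.0 + 4950.0*I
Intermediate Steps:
r = 22*I (r = √(-484) = 22*I ≈ 22.0*I)
u(G) = 1 (u(G) = (2*G)/((2*G)) = (2*G)*(1/(2*G)) = 1)
E = 225 (E = (-15)² = 225)
E*(u(-10) + r) = 225*(1 + 22*I) = 225 + 4950*I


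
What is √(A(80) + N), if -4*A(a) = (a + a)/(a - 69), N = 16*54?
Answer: 26*√154/11 ≈ 29.332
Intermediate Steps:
N = 864
A(a) = -a/(2*(-69 + a)) (A(a) = -(a + a)/(4*(a - 69)) = -2*a/(4*(-69 + a)) = -a/(2*(-69 + a)))
√(A(80) + N) = √(-1*80/(-138 + 2*80) + 864) = √(-1*80/(-138 + 160) + 864) = √(-1*80/22 + 864) = √(-1*80*1/22 + 864) = √(-40/11 + 864) = √(9464/11) = 26*√154/11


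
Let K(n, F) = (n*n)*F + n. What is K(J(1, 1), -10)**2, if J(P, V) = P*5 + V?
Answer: 125316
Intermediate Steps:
J(P, V) = V + 5*P (J(P, V) = 5*P + V = V + 5*P)
K(n, F) = n + F*n**2 (K(n, F) = n**2*F + n = F*n**2 + n = n + F*n**2)
K(J(1, 1), -10)**2 = ((1 + 5*1)*(1 - 10*(1 + 5*1)))**2 = ((1 + 5)*(1 - 10*(1 + 5)))**2 = (6*(1 - 10*6))**2 = (6*(1 - 60))**2 = (6*(-59))**2 = (-354)**2 = 125316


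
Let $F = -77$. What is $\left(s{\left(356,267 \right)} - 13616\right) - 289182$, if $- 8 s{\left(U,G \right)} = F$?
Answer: $- \frac{2422307}{8} \approx -3.0279 \cdot 10^{5}$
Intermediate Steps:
$s{\left(U,G \right)} = \frac{77}{8}$ ($s{\left(U,G \right)} = \left(- \frac{1}{8}\right) \left(-77\right) = \frac{77}{8}$)
$\left(s{\left(356,267 \right)} - 13616\right) - 289182 = \left(\frac{77}{8} - 13616\right) - 289182 = - \frac{108851}{8} - 289182 = - \frac{2422307}{8}$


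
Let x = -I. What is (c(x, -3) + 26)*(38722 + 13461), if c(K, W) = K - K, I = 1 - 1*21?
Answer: 1356758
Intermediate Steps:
I = -20 (I = 1 - 21 = -20)
x = 20 (x = -1*(-20) = 20)
c(K, W) = 0
(c(x, -3) + 26)*(38722 + 13461) = (0 + 26)*(38722 + 13461) = 26*52183 = 1356758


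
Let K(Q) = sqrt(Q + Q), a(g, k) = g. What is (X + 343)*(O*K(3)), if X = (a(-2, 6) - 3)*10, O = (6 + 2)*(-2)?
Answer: -4688*sqrt(6) ≈ -11483.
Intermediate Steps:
O = -16 (O = 8*(-2) = -16)
K(Q) = sqrt(2)*sqrt(Q) (K(Q) = sqrt(2*Q) = sqrt(2)*sqrt(Q))
X = -50 (X = (-2 - 3)*10 = -5*10 = -50)
(X + 343)*(O*K(3)) = (-50 + 343)*(-16*sqrt(2)*sqrt(3)) = 293*(-16*sqrt(6)) = -4688*sqrt(6)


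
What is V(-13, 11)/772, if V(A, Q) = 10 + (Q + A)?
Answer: 2/193 ≈ 0.010363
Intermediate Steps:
V(A, Q) = 10 + A + Q (V(A, Q) = 10 + (A + Q) = 10 + A + Q)
V(-13, 11)/772 = (10 - 13 + 11)/772 = 8*(1/772) = 2/193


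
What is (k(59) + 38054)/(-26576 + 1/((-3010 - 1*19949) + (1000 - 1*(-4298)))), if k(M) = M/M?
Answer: -672089355/469358737 ≈ -1.4319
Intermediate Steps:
k(M) = 1
(k(59) + 38054)/(-26576 + 1/((-3010 - 1*19949) + (1000 - 1*(-4298)))) = (1 + 38054)/(-26576 + 1/((-3010 - 1*19949) + (1000 - 1*(-4298)))) = 38055/(-26576 + 1/((-3010 - 19949) + (1000 + 4298))) = 38055/(-26576 + 1/(-22959 + 5298)) = 38055/(-26576 + 1/(-17661)) = 38055/(-26576 - 1/17661) = 38055/(-469358737/17661) = 38055*(-17661/469358737) = -672089355/469358737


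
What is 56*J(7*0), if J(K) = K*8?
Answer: 0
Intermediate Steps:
J(K) = 8*K
56*J(7*0) = 56*(8*(7*0)) = 56*(8*0) = 56*0 = 0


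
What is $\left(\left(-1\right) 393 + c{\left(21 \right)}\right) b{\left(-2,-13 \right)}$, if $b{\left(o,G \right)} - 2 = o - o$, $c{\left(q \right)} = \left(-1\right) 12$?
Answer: $-810$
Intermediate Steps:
$c{\left(q \right)} = -12$
$b{\left(o,G \right)} = 2$ ($b{\left(o,G \right)} = 2 + \left(o - o\right) = 2 + 0 = 2$)
$\left(\left(-1\right) 393 + c{\left(21 \right)}\right) b{\left(-2,-13 \right)} = \left(\left(-1\right) 393 - 12\right) 2 = \left(-393 - 12\right) 2 = \left(-405\right) 2 = -810$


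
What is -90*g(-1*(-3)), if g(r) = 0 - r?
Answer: 270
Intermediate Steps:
g(r) = -r
-90*g(-1*(-3)) = -(-90)*(-1*(-3)) = -(-90)*3 = -90*(-3) = 270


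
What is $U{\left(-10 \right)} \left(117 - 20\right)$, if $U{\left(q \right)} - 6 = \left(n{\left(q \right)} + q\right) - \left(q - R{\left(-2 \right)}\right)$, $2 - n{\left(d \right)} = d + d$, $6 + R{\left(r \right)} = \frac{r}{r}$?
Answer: $2231$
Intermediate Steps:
$R{\left(r \right)} = -5$ ($R{\left(r \right)} = -6 + \frac{r}{r} = -6 + 1 = -5$)
$n{\left(d \right)} = 2 - 2 d$ ($n{\left(d \right)} = 2 - \left(d + d\right) = 2 - 2 d$)
$U{\left(q \right)} = 3 - 2 q$ ($U{\left(q \right)} = 6 + \left(\left(\left(2 - 2 q\right) + q\right) - \left(5 + q\right)\right) = 6 - \left(3 + 2 q\right) = 3 - 2 q$)
$U{\left(-10 \right)} \left(117 - 20\right) = \left(3 - -20\right) \left(117 - 20\right) = \left(3 + 20\right) 97 = 23 \cdot 97 = 2231$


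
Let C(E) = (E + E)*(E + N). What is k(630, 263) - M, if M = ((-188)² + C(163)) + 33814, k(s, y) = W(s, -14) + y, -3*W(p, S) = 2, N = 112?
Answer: -475637/3 ≈ -1.5855e+5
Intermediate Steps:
W(p, S) = -⅔ (W(p, S) = -⅓*2 = -⅔)
C(E) = 2*E*(112 + E) (C(E) = (E + E)*(E + 112) = (2*E)*(112 + E) = 2*E*(112 + E))
k(s, y) = -⅔ + y
M = 158808 (M = ((-188)² + 2*163*(112 + 163)) + 33814 = (35344 + 2*163*275) + 33814 = (35344 + 89650) + 33814 = 124994 + 33814 = 158808)
k(630, 263) - M = (-⅔ + 263) - 1*158808 = 787/3 - 158808 = -475637/3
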